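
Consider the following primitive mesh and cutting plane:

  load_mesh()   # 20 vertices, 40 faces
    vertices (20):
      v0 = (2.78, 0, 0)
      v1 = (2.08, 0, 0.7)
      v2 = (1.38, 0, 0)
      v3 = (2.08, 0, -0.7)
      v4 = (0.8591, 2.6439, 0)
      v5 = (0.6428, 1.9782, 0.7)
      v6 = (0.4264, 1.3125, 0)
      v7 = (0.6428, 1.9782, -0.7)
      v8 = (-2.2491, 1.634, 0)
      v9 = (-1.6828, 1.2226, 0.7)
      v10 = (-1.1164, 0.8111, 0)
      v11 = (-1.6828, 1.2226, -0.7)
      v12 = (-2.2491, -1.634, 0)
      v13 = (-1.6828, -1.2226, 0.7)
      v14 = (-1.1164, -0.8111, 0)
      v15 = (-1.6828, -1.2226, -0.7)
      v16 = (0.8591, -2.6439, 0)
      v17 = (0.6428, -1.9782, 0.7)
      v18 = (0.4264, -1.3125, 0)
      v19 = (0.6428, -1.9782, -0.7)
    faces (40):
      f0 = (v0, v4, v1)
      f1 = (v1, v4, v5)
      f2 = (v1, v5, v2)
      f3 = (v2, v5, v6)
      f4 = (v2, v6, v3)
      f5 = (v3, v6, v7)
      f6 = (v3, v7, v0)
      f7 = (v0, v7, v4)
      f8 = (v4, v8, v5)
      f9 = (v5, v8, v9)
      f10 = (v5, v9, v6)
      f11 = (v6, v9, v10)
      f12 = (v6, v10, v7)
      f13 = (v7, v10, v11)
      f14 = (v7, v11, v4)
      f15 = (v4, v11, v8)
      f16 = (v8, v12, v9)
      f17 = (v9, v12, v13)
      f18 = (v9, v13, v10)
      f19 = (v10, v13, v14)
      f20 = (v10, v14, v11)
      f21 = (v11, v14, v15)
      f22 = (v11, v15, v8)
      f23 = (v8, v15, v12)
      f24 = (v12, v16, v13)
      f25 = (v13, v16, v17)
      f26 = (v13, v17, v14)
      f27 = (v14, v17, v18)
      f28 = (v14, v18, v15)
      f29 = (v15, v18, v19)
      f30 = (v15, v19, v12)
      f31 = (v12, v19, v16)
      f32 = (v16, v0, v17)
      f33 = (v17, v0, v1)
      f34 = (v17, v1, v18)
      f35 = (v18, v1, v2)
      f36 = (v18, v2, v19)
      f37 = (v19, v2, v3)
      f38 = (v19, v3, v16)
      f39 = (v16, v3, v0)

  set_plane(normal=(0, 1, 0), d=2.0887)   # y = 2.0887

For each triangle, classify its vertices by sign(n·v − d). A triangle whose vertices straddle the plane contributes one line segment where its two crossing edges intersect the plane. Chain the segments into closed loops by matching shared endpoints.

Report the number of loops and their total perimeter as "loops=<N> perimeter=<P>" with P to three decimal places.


loops=1 perimeter=4.923

Straddling triangles (6 of 40):
  (v0,v4,v1) [-+-] → (1.26248, 2.0887, 0)–(1.11548, 2.0887, 0.146995)  len=0.2079
  (v1,v4,v5) [-+-] → (1.11548, 2.0887, 0.146995)–(0.678704, 2.0887, 0.583807)  len=0.6177
  (v0,v7,v4) [--+] → (0.678704, 2.0887, -0.583807)–(1.26248, 2.0887, 0)  len=0.8256
  (v4,v8,v5) [+--] → (-0.849656, 2.0887, 0)–(0.678704, 2.0887, 0.583807)  len=1.6361
  (v7,v11,v4) [--+] → (-0.133838, 2.0887, -0.27344)–(0.678704, 2.0887, -0.583807)  len=0.8698
  (v4,v11,v8) [+--] → (-0.133838, 2.0887, -0.27344)–(-0.849656, 2.0887, 0)  len=0.7663

Chained into 1 loop(s):
  loop 1: 6 segments, perimeter = 4.9233
Total perimeter = 4.923


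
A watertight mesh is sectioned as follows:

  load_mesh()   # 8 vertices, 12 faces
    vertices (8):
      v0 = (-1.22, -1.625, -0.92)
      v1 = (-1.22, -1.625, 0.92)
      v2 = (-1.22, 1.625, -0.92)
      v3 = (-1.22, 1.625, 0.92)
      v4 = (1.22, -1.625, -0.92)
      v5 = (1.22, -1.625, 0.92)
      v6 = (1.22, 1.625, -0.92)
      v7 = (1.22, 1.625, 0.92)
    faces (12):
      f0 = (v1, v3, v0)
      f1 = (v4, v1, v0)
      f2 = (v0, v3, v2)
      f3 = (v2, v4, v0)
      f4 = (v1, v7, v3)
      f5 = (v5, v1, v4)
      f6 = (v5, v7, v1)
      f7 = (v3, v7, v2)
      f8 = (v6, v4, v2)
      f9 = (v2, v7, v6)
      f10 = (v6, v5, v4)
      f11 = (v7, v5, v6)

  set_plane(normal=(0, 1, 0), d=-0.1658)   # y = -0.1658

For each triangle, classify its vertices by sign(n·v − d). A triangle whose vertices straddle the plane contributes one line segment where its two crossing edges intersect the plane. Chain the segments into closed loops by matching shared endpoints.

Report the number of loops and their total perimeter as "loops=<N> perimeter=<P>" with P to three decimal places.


Straddling triangles (8 of 12):
  (v1,v3,v0) [-+-] → (-1.22, -0.1658, 0.92)–(-1.22, -0.1658, -0.0938683)  len=1.0139
  (v0,v3,v2) [-++] → (-1.22, -0.1658, -0.0938683)–(-1.22, -0.1658, -0.92)  len=0.8261
  (v2,v4,v0) [+--] → (0.124478, -0.1658, -0.92)–(-1.22, -0.1658, -0.92)  len=1.3445
  (v1,v7,v3) [-++] → (-0.124478, -0.1658, 0.92)–(-1.22, -0.1658, 0.92)  len=1.0955
  (v5,v7,v1) [-+-] → (1.22, -0.1658, 0.92)–(-0.124478, -0.1658, 0.92)  len=1.3445
  (v6,v4,v2) [+-+] → (1.22, -0.1658, -0.92)–(0.124478, -0.1658, -0.92)  len=1.0955
  (v6,v5,v4) [+--] → (1.22, -0.1658, 0.0938683)–(1.22, -0.1658, -0.92)  len=1.0139
  (v7,v5,v6) [+-+] → (1.22, -0.1658, 0.92)–(1.22, -0.1658, 0.0938683)  len=0.8261

Chained into 1 loop(s):
  loop 1: 8 segments, perimeter = 8.5600
Total perimeter = 8.560

loops=1 perimeter=8.560


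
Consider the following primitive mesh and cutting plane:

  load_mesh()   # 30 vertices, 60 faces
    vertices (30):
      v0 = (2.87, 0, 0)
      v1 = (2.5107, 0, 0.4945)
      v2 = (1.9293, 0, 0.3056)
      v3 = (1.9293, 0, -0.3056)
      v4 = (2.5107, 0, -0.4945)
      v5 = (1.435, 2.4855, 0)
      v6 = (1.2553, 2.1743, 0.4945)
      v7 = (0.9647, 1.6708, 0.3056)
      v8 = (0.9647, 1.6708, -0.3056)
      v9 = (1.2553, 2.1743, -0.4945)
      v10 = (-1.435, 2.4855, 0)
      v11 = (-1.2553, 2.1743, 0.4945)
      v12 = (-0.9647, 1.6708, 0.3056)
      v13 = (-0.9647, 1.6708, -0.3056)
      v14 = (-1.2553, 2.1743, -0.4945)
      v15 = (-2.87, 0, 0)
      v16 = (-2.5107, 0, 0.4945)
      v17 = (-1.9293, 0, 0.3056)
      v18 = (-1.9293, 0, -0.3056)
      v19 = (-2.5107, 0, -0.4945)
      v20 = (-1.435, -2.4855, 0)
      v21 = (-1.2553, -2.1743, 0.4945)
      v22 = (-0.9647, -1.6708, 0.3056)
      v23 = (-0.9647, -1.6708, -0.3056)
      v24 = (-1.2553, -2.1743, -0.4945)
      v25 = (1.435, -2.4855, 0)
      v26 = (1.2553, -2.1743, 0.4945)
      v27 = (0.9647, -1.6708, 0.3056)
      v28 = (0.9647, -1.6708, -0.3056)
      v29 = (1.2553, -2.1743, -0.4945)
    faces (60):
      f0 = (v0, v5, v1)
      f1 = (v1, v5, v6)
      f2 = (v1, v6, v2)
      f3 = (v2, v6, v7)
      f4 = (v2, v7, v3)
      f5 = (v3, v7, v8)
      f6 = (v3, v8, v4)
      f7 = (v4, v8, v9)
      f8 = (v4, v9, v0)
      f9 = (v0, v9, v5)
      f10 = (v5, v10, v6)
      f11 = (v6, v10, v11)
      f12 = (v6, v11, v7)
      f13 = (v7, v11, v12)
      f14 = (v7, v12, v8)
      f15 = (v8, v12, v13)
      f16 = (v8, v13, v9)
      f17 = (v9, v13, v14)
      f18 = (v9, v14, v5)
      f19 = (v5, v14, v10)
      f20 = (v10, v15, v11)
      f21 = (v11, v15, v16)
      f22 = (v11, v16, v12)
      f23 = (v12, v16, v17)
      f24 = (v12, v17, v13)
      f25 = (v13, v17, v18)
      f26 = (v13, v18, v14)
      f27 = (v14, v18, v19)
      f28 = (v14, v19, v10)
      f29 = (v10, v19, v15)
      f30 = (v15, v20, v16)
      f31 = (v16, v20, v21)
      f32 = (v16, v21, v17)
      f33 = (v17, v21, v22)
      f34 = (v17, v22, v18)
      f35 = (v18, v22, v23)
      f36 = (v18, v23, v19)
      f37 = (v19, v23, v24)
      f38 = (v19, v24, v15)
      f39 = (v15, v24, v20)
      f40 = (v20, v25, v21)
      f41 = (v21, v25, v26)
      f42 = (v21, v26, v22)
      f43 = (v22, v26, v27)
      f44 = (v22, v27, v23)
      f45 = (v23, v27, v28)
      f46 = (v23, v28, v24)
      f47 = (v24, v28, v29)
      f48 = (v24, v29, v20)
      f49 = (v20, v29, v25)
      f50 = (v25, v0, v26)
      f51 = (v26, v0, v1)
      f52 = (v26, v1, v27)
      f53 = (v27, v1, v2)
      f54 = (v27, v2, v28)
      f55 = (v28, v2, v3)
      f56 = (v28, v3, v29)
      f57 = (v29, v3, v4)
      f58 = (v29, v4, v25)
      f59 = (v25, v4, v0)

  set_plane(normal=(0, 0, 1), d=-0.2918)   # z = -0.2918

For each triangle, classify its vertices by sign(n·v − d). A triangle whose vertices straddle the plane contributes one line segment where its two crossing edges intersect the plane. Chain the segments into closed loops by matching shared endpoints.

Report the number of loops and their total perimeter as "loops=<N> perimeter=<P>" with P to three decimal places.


loops=2 perimeter=27.524

Straddling triangles (24 of 60):
  (v2,v7,v3) [++-] → (1.90752, 0.0377242, -0.2918)–(1.9293, 0, -0.2918)  len=0.0436
  (v3,v7,v8) [-+-] → (1.90752, 0.0377242, -0.2918)–(0.9647, 1.6708, -0.2918)  len=1.8857
  (v4,v9,v0) [--+] → (1.91718, 1.28303, -0.2918)–(2.65798, 0, -0.2918)  len=1.4815
  (v0,v9,v5) [+-+] → (1.91718, 1.28303, -0.2918)–(1.32896, 2.30186, -0.2918)  len=1.1764
  (v7,v12,v8) [++-] → (0.921137, 1.6708, -0.2918)–(0.9647, 1.6708, -0.2918)  len=0.0436
  (v8,v12,v13) [-+-] → (0.921137, 1.6708, -0.2918)–(-0.9647, 1.6708, -0.2918)  len=1.8858
  (v9,v14,v5) [--+] → (-0.152522, 2.30186, -0.2918)–(1.32896, 2.30186, -0.2918)  len=1.4815
  (v5,v14,v10) [+-+] → (-0.152522, 2.30186, -0.2918)–(-1.32896, 2.30186, -0.2918)  len=1.1764
  (v12,v17,v13) [++-] → (-0.986479, 1.63308, -0.2918)–(-0.9647, 1.6708, -0.2918)  len=0.0436
  (v13,v17,v18) [-+-] → (-0.986479, 1.63308, -0.2918)–(-1.9293, 0, -0.2918)  len=1.8857
  (v14,v19,v10) [--+] → (-2.06976, 1.01883, -0.2918)–(-1.32896, 2.30186, -0.2918)  len=1.4815
  (v10,v19,v15) [+-+] → (-2.06976, 1.01883, -0.2918)–(-2.65798, 0, -0.2918)  len=1.1764
  (v17,v22,v18) [++-] → (-1.90752, -0.0377242, -0.2918)–(-1.9293, 0, -0.2918)  len=0.0436
  (v18,v22,v23) [-+-] → (-1.90752, -0.0377242, -0.2918)–(-0.9647, -1.6708, -0.2918)  len=1.8857
  (v19,v24,v15) [--+] → (-1.91718, -1.28303, -0.2918)–(-2.65798, 0, -0.2918)  len=1.4815
  (v15,v24,v20) [+-+] → (-1.91718, -1.28303, -0.2918)–(-1.32896, -2.30186, -0.2918)  len=1.1764
  (v22,v27,v23) [++-] → (-0.921137, -1.6708, -0.2918)–(-0.9647, -1.6708, -0.2918)  len=0.0436
  (v23,v27,v28) [-+-] → (-0.921137, -1.6708, -0.2918)–(0.9647, -1.6708, -0.2918)  len=1.8858
  (v24,v29,v20) [--+] → (0.152522, -2.30186, -0.2918)–(-1.32896, -2.30186, -0.2918)  len=1.4815
  (v20,v29,v25) [+-+] → (0.152522, -2.30186, -0.2918)–(1.32896, -2.30186, -0.2918)  len=1.1764
  (v27,v2,v28) [++-] → (0.986479, -1.63308, -0.2918)–(0.9647, -1.6708, -0.2918)  len=0.0436
  (v28,v2,v3) [-+-] → (0.986479, -1.63308, -0.2918)–(1.9293, 0, -0.2918)  len=1.8857
  (v29,v4,v25) [--+] → (2.06976, -1.01883, -0.2918)–(1.32896, -2.30186, -0.2918)  len=1.4815
  (v25,v4,v0) [+-+] → (2.06976, -1.01883, -0.2918)–(2.65798, 0, -0.2918)  len=1.1764

Chained into 2 loop(s):
  loop 1: 12 segments, perimeter = 11.5758
  loop 2: 12 segments, perimeter = 15.9478
Total perimeter = 27.524


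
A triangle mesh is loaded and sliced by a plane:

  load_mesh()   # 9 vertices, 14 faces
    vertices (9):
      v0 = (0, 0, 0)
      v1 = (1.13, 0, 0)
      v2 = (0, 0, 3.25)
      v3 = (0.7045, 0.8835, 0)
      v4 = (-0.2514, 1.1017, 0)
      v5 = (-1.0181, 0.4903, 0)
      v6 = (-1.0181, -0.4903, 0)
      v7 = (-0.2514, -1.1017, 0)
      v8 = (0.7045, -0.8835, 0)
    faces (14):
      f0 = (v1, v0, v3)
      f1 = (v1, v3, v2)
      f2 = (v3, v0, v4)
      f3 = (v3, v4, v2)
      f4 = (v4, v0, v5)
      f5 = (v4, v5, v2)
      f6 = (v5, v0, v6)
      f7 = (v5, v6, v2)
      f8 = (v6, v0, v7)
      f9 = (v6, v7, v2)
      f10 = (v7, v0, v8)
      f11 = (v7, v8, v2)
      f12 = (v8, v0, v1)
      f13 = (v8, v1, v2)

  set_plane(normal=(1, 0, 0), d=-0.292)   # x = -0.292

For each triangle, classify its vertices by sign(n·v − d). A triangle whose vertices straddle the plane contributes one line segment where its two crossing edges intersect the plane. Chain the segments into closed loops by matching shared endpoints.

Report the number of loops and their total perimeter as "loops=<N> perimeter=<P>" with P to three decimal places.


loops=1 perimeter=7.414

Straddling triangles (6 of 14):
  (v4,v0,v5) [++-] → (-0.292, 0.140622, 0)–(-0.292, 1.06932, 0)  len=0.9287
  (v4,v5,v2) [+-+] → (-0.292, 1.06932, 0)–(-0.292, 0.140622, 2.31787)  len=2.4970
  (v5,v0,v6) [-+-] → (-0.292, 0.140622, 0)–(-0.292, -0.140622, 0)  len=0.2812
  (v5,v6,v2) [--+] → (-0.292, -0.140622, 2.31787)–(-0.292, 0.140622, 2.31787)  len=0.2812
  (v6,v0,v7) [-++] → (-0.292, -0.140622, 0)–(-0.292, -1.06932, 0)  len=0.9287
  (v6,v7,v2) [-++] → (-0.292, -1.06932, 0)–(-0.292, -0.140622, 2.31787)  len=2.4970

Chained into 1 loop(s):
  loop 1: 6 segments, perimeter = 7.4139
Total perimeter = 7.414


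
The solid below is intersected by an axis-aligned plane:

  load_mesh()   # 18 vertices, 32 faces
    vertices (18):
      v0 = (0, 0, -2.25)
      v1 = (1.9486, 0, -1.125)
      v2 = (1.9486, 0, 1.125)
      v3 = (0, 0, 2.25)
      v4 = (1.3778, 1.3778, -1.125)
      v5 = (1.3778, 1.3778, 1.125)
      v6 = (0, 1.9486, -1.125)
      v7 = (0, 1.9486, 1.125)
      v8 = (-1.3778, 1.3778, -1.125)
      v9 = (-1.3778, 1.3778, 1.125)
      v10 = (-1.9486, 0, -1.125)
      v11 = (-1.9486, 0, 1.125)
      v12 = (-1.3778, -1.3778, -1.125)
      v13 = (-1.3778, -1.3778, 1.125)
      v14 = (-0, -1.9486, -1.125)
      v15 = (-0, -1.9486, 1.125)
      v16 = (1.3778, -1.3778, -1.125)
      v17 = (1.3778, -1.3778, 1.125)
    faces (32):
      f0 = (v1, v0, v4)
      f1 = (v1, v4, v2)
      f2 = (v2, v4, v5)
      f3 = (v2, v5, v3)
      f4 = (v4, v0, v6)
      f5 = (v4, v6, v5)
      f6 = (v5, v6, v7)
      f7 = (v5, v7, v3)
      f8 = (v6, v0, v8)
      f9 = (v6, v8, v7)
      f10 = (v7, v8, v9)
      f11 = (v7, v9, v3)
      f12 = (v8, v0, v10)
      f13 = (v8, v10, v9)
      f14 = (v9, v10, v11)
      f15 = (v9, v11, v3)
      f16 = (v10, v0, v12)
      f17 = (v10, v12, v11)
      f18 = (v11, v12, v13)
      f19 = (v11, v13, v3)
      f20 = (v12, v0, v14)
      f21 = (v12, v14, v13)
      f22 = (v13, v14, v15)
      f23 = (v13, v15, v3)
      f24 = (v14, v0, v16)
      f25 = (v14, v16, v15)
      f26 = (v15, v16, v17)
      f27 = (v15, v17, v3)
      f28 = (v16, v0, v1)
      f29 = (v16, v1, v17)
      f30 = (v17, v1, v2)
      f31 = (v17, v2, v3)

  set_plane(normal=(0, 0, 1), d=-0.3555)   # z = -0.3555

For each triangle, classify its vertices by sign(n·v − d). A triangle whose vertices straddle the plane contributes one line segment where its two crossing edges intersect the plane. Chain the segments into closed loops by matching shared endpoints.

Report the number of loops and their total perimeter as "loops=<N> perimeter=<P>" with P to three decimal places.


Straddling triangles (16 of 32):
  (v1,v4,v2) [--+] → (1.57301, 0.906592, -0.3555)–(1.9486, 0, -0.3555)  len=0.9813
  (v2,v4,v5) [+-+] → (1.57301, 0.906592, -0.3555)–(1.3778, 1.3778, -0.3555)  len=0.5100
  (v4,v6,v5) [--+] → (0.471208, 1.75339, -0.3555)–(1.3778, 1.3778, -0.3555)  len=0.9813
  (v5,v6,v7) [+-+] → (0.471208, 1.75339, -0.3555)–(0, 1.9486, -0.3555)  len=0.5100
  (v6,v8,v7) [--+] → (-0.906592, 1.57301, -0.3555)–(0, 1.9486, -0.3555)  len=0.9813
  (v7,v8,v9) [+-+] → (-0.906592, 1.57301, -0.3555)–(-1.3778, 1.3778, -0.3555)  len=0.5100
  (v8,v10,v9) [--+] → (-1.75339, 0.471208, -0.3555)–(-1.3778, 1.3778, -0.3555)  len=0.9813
  (v9,v10,v11) [+-+] → (-1.75339, 0.471208, -0.3555)–(-1.9486, 0, -0.3555)  len=0.5100
  (v10,v12,v11) [--+] → (-1.57301, -0.906592, -0.3555)–(-1.9486, 0, -0.3555)  len=0.9813
  (v11,v12,v13) [+-+] → (-1.57301, -0.906592, -0.3555)–(-1.3778, -1.3778, -0.3555)  len=0.5100
  (v12,v14,v13) [--+] → (-0.471208, -1.75339, -0.3555)–(-1.3778, -1.3778, -0.3555)  len=0.9813
  (v13,v14,v15) [+-+] → (-0.471208, -1.75339, -0.3555)–(0, -1.9486, -0.3555)  len=0.5100
  (v14,v16,v15) [--+] → (0.906592, -1.57301, -0.3555)–(0, -1.9486, -0.3555)  len=0.9813
  (v15,v16,v17) [+-+] → (0.906592, -1.57301, -0.3555)–(1.3778, -1.3778, -0.3555)  len=0.5100
  (v16,v1,v17) [--+] → (1.75339, -0.471208, -0.3555)–(1.3778, -1.3778, -0.3555)  len=0.9813
  (v17,v1,v2) [+-+] → (1.75339, -0.471208, -0.3555)–(1.9486, 0, -0.3555)  len=0.5100

Chained into 1 loop(s):
  loop 1: 16 segments, perimeter = 11.9309
Total perimeter = 11.931

loops=1 perimeter=11.931


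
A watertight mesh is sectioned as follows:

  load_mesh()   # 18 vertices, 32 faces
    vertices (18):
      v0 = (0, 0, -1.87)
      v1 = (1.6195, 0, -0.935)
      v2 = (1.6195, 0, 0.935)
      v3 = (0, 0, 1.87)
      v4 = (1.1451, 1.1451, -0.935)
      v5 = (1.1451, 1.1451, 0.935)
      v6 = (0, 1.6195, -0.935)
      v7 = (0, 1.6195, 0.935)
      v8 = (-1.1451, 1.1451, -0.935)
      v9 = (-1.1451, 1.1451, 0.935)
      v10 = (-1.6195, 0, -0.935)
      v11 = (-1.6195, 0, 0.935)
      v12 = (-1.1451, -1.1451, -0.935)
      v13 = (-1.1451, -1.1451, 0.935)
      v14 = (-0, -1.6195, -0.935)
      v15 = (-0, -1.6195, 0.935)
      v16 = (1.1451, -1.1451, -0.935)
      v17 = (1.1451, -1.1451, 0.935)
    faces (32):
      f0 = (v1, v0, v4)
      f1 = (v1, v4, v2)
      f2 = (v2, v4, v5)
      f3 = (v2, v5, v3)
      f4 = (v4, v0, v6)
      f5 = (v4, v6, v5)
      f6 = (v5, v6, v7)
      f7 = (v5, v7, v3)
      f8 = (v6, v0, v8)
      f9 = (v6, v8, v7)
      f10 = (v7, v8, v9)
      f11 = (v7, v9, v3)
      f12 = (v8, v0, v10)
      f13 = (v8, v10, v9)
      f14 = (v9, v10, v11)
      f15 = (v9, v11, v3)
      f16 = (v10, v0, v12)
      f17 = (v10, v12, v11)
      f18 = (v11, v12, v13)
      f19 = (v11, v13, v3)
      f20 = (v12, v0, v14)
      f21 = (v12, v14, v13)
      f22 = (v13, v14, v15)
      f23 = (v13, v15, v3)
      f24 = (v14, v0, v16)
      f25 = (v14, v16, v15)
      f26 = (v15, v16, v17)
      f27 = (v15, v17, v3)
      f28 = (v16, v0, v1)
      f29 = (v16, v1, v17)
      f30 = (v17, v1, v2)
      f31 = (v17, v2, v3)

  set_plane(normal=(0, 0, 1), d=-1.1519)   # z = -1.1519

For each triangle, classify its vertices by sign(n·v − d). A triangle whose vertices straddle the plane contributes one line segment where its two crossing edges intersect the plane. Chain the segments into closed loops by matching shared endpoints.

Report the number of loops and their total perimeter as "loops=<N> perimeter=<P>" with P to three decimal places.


Straddling triangles (8 of 32):
  (v1,v0,v4) [+-+] → (1.24381, 0, -1.1519)–(0.879461, 0.879461, -1.1519)  len=0.9519
  (v4,v0,v6) [+-+] → (0.879461, 0.879461, -1.1519)–(0, 1.24381, -1.1519)  len=0.9519
  (v6,v0,v8) [+-+] → (0, 1.24381, -1.1519)–(-0.879461, 0.879461, -1.1519)  len=0.9519
  (v8,v0,v10) [+-+] → (-0.879461, 0.879461, -1.1519)–(-1.24381, 0, -1.1519)  len=0.9519
  (v10,v0,v12) [+-+] → (-1.24381, 0, -1.1519)–(-0.879461, -0.879461, -1.1519)  len=0.9519
  (v12,v0,v14) [+-+] → (-0.879461, -0.879461, -1.1519)–(0, -1.24381, -1.1519)  len=0.9519
  (v14,v0,v16) [+-+] → (0, -1.24381, -1.1519)–(0.879461, -0.879461, -1.1519)  len=0.9519
  (v16,v0,v1) [+-+] → (0.879461, -0.879461, -1.1519)–(1.24381, 0, -1.1519)  len=0.9519

Chained into 1 loop(s):
  loop 1: 8 segments, perimeter = 7.6156
Total perimeter = 7.616

loops=1 perimeter=7.616


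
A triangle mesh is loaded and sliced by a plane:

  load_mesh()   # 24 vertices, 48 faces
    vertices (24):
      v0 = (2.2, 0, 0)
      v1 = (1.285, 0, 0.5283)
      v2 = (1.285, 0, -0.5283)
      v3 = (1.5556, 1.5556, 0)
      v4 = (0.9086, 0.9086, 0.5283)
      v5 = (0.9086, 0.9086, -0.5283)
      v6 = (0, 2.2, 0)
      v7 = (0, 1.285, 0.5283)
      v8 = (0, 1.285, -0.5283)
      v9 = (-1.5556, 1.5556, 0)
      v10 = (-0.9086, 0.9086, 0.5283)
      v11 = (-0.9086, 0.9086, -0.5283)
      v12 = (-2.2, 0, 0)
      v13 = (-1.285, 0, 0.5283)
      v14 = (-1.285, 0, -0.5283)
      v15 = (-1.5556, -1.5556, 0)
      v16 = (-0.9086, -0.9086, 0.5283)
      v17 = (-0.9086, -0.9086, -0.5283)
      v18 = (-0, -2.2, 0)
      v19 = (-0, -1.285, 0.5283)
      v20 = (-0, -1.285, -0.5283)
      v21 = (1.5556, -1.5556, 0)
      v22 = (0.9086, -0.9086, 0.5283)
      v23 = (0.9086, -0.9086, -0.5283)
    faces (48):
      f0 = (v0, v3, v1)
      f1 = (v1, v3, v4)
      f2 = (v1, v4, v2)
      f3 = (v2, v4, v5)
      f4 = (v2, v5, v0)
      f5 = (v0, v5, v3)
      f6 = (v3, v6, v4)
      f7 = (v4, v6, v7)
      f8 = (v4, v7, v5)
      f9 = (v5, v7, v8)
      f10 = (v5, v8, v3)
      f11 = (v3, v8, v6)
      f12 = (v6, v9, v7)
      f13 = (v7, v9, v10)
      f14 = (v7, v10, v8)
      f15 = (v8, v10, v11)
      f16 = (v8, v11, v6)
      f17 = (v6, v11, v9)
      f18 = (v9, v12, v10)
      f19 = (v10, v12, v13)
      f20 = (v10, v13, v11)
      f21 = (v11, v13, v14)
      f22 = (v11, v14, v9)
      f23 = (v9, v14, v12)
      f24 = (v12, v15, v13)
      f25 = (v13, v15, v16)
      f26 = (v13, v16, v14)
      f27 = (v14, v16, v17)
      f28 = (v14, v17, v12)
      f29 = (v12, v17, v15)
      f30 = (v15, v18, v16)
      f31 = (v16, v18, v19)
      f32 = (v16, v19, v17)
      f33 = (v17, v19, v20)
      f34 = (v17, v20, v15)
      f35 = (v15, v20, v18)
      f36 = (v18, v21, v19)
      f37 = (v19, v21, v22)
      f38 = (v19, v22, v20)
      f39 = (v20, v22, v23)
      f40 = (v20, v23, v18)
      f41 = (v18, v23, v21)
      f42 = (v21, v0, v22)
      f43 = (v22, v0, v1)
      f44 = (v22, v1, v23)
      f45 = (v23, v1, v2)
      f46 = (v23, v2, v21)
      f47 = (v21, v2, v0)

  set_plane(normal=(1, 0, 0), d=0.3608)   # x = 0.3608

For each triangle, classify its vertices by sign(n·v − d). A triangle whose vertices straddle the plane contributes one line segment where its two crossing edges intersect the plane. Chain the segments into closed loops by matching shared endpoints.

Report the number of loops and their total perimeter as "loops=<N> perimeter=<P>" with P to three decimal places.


loops=2 perimeter=6.339

Straddling triangles (12 of 48):
  (v3,v6,v4) [+-+] → (0.3608, 2.05054, 0)–(0.3608, 1.68719, 0.209785)  len=0.4196
  (v4,v6,v7) [+--] → (0.3608, 1.68719, 0.209785)–(0.3608, 1.13553, 0.5283)  len=0.6370
  (v4,v7,v5) [+-+] → (0.3608, 1.13553, 0.5283)–(0.3608, 1.13553, 0.10873)  len=0.4196
  (v5,v7,v8) [+--] → (0.3608, 1.13553, 0.10873)–(0.3608, 1.13553, -0.5283)  len=0.6370
  (v5,v8,v3) [+-+] → (0.3608, 1.13553, -0.5283)–(0.3608, 1.34776, -0.405768)  len=0.2451
  (v3,v8,v6) [+--] → (0.3608, 1.34776, -0.405768)–(0.3608, 2.05054, 0)  len=0.8115
  (v18,v21,v19) [-+-] → (0.3608, -2.05054, 0)–(0.3608, -1.34776, 0.405768)  len=0.8115
  (v19,v21,v22) [-++] → (0.3608, -1.34776, 0.405768)–(0.3608, -1.13553, 0.5283)  len=0.2451
  (v19,v22,v20) [-+-] → (0.3608, -1.13553, 0.5283)–(0.3608, -1.13553, -0.10873)  len=0.6370
  (v20,v22,v23) [-++] → (0.3608, -1.13553, -0.10873)–(0.3608, -1.13553, -0.5283)  len=0.4196
  (v20,v23,v18) [-+-] → (0.3608, -1.13553, -0.5283)–(0.3608, -1.68719, -0.209785)  len=0.6370
  (v18,v23,v21) [-++] → (0.3608, -1.68719, -0.209785)–(0.3608, -2.05054, 0)  len=0.4196

Chained into 2 loop(s):
  loop 1: 6 segments, perimeter = 3.1697
  loop 2: 6 segments, perimeter = 3.1697
Total perimeter = 6.339


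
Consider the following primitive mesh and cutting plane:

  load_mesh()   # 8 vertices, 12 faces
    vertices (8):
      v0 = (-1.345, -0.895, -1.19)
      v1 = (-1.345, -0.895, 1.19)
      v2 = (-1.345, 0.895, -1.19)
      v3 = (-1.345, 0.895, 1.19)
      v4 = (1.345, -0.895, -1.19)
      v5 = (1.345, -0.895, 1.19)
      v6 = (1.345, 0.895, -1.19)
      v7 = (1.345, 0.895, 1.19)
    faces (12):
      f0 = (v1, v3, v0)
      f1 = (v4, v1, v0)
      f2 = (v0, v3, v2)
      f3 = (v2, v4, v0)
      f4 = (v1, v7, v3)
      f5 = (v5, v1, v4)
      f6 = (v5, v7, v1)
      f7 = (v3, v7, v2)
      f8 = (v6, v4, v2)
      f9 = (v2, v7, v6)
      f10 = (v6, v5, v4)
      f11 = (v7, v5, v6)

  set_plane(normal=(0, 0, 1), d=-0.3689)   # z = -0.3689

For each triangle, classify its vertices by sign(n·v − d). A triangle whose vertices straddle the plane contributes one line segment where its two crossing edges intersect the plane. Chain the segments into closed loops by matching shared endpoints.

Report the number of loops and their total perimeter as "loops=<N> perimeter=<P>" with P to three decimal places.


Straddling triangles (8 of 12):
  (v1,v3,v0) [++-] → (-1.345, -0.27745, -0.3689)–(-1.345, -0.895, -0.3689)  len=0.6176
  (v4,v1,v0) [-+-] → (0.41695, -0.895, -0.3689)–(-1.345, -0.895, -0.3689)  len=1.7620
  (v0,v3,v2) [-+-] → (-1.345, -0.27745, -0.3689)–(-1.345, 0.895, -0.3689)  len=1.1724
  (v5,v1,v4) [++-] → (0.41695, -0.895, -0.3689)–(1.345, -0.895, -0.3689)  len=0.9280
  (v3,v7,v2) [++-] → (-0.41695, 0.895, -0.3689)–(-1.345, 0.895, -0.3689)  len=0.9280
  (v2,v7,v6) [-+-] → (-0.41695, 0.895, -0.3689)–(1.345, 0.895, -0.3689)  len=1.7620
  (v6,v5,v4) [-+-] → (1.345, 0.27745, -0.3689)–(1.345, -0.895, -0.3689)  len=1.1724
  (v7,v5,v6) [++-] → (1.345, 0.27745, -0.3689)–(1.345, 0.895, -0.3689)  len=0.6176

Chained into 1 loop(s):
  loop 1: 8 segments, perimeter = 8.9600
Total perimeter = 8.960

loops=1 perimeter=8.960


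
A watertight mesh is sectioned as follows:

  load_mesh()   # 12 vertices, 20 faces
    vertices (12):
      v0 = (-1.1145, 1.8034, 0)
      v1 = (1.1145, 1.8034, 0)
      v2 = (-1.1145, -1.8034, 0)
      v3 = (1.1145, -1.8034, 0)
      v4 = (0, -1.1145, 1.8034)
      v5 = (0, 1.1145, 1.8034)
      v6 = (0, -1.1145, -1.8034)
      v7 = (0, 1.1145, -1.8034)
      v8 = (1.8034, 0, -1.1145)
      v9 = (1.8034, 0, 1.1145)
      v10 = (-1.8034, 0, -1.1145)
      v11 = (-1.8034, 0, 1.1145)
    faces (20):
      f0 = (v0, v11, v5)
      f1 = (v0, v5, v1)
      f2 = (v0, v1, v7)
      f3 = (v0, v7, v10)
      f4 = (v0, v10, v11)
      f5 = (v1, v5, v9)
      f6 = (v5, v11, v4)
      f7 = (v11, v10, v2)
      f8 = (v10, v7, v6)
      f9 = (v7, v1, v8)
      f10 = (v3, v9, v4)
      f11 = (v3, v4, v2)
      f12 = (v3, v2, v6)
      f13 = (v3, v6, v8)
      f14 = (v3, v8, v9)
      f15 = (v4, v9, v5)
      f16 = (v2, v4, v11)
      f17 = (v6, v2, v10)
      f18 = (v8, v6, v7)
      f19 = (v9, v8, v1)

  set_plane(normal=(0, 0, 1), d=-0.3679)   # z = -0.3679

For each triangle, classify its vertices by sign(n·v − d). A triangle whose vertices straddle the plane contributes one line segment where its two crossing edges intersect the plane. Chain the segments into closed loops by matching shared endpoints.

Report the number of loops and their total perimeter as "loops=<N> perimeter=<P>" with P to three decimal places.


loops=1 perimeter=11.294

Straddling triangles (10 of 20):
  (v0,v1,v7) [++-] → (0.887138, 1.66286, -0.3679)–(-0.887138, 1.66286, -0.3679)  len=1.7743
  (v0,v7,v10) [+--] → (-0.887138, 1.66286, -0.3679)–(-1.34191, 1.20809, -0.3679)  len=0.6431
  (v0,v10,v11) [+-+] → (-1.34191, 1.20809, -0.3679)–(-1.8034, 0, -0.3679)  len=1.2932
  (v11,v10,v2) [+-+] → (-1.8034, 0, -0.3679)–(-1.34191, -1.20809, -0.3679)  len=1.2932
  (v7,v1,v8) [-+-] → (0.887138, 1.66286, -0.3679)–(1.34191, 1.20809, -0.3679)  len=0.6431
  (v3,v2,v6) [++-] → (-0.887138, -1.66286, -0.3679)–(0.887138, -1.66286, -0.3679)  len=1.7743
  (v3,v6,v8) [+--] → (0.887138, -1.66286, -0.3679)–(1.34191, -1.20809, -0.3679)  len=0.6431
  (v3,v8,v9) [+-+] → (1.34191, -1.20809, -0.3679)–(1.8034, 0, -0.3679)  len=1.2932
  (v6,v2,v10) [-+-] → (-0.887138, -1.66286, -0.3679)–(-1.34191, -1.20809, -0.3679)  len=0.6431
  (v9,v8,v1) [+-+] → (1.8034, 0, -0.3679)–(1.34191, 1.20809, -0.3679)  len=1.2932

Chained into 1 loop(s):
  loop 1: 10 segments, perimeter = 11.2941
Total perimeter = 11.294


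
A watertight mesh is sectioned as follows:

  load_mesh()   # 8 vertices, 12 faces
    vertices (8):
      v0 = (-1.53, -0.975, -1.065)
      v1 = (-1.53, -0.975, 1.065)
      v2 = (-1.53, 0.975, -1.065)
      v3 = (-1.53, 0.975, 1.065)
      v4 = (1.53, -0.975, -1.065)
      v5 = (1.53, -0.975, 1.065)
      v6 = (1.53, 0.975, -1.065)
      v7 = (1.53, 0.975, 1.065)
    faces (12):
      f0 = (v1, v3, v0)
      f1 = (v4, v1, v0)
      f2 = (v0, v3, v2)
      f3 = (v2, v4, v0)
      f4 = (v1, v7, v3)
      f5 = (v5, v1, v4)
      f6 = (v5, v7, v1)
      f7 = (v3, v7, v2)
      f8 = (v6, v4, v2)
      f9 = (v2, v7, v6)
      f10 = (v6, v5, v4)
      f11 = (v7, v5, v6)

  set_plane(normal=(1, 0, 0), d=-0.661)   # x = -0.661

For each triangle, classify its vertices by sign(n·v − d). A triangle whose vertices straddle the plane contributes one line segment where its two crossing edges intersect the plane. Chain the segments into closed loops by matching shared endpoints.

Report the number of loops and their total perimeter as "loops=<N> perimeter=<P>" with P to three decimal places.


loops=1 perimeter=8.160

Straddling triangles (8 of 12):
  (v4,v1,v0) [+--] → (-0.661, -0.975, 0.460108)–(-0.661, -0.975, -1.065)  len=1.5251
  (v2,v4,v0) [-+-] → (-0.661, 0.421225, -1.065)–(-0.661, -0.975, -1.065)  len=1.3962
  (v1,v7,v3) [-+-] → (-0.661, -0.421225, 1.065)–(-0.661, 0.975, 1.065)  len=1.3962
  (v5,v1,v4) [+-+] → (-0.661, -0.975, 1.065)–(-0.661, -0.975, 0.460108)  len=0.6049
  (v5,v7,v1) [++-] → (-0.661, -0.421225, 1.065)–(-0.661, -0.975, 1.065)  len=0.5538
  (v3,v7,v2) [-+-] → (-0.661, 0.975, 1.065)–(-0.661, 0.975, -0.460108)  len=1.5251
  (v6,v4,v2) [++-] → (-0.661, 0.421225, -1.065)–(-0.661, 0.975, -1.065)  len=0.5538
  (v2,v7,v6) [-++] → (-0.661, 0.975, -0.460108)–(-0.661, 0.975, -1.065)  len=0.6049

Chained into 1 loop(s):
  loop 1: 8 segments, perimeter = 8.1600
Total perimeter = 8.160


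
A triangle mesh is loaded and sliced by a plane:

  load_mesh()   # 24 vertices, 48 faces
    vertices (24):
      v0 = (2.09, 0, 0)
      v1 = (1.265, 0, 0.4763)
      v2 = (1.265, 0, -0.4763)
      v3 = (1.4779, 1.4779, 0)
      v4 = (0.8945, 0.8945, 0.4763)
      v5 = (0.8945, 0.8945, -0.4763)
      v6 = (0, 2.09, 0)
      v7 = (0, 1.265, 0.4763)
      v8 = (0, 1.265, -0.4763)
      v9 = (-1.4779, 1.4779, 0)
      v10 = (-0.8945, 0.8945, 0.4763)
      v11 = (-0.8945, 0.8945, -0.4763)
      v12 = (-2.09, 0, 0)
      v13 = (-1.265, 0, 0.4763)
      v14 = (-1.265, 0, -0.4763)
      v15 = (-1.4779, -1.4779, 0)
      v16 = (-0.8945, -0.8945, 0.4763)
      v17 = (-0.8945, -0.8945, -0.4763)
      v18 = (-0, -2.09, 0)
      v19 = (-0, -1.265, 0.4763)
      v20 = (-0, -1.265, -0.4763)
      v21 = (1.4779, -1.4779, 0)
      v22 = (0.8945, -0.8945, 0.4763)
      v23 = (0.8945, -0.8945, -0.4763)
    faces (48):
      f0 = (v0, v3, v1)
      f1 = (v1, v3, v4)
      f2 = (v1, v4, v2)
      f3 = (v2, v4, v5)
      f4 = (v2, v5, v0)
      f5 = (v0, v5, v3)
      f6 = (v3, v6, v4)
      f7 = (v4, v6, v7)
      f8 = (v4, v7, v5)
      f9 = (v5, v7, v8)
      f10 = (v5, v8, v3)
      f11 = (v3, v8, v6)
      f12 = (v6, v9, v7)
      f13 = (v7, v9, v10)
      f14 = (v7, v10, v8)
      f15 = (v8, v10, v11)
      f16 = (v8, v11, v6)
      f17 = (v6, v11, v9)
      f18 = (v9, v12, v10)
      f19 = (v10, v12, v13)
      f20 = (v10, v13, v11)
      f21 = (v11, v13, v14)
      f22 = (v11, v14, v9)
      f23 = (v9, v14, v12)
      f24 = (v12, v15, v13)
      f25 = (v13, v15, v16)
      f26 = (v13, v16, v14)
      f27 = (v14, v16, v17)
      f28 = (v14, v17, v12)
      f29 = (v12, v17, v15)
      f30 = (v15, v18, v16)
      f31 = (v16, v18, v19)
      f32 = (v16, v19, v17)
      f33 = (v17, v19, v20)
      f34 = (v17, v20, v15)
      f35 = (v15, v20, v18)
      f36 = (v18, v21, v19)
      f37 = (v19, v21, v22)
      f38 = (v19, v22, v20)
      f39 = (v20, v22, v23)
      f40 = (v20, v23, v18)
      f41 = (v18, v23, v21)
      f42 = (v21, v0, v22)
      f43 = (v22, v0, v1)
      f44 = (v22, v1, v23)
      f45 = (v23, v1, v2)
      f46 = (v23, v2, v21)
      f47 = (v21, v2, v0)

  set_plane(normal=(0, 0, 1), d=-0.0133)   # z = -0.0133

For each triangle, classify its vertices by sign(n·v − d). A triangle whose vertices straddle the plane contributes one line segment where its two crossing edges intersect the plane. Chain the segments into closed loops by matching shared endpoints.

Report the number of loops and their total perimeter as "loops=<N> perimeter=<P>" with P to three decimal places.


Straddling triangles (32 of 48):
  (v1,v4,v2) [++-] → (1.08492, 0.434761, -0.0133)–(1.265, 0, -0.0133)  len=0.4706
  (v2,v4,v5) [-+-] → (1.08492, 0.434761, -0.0133)–(0.8945, 0.8945, -0.0133)  len=0.4976
  (v2,v5,v0) [--+] → (2.05662, 0.0249776, -0.0133)–(2.06696, 0, -0.0133)  len=0.0270
  (v0,v5,v3) [+-+] → (2.05662, 0.0249776, -0.0133)–(1.46161, 1.46161, -0.0133)  len=1.5550
  (v4,v7,v5) [++-] → (0.459739, 1.07458, -0.0133)–(0.8945, 0.8945, -0.0133)  len=0.4706
  (v5,v7,v8) [-+-] → (0.459739, 1.07458, -0.0133)–(0, 1.265, -0.0133)  len=0.4976
  (v5,v8,v3) [--+] → (1.43663, 1.47196, -0.0133)–(1.46161, 1.46161, -0.0133)  len=0.0270
  (v3,v8,v6) [+-+] → (1.43663, 1.47196, -0.0133)–(0, 2.06696, -0.0133)  len=1.5550
  (v7,v10,v8) [++-] → (-0.434761, 1.08492, -0.0133)–(0, 1.265, -0.0133)  len=0.4706
  (v8,v10,v11) [-+-] → (-0.434761, 1.08492, -0.0133)–(-0.8945, 0.8945, -0.0133)  len=0.4976
  (v8,v11,v6) [--+] → (-0.0249776, 2.05662, -0.0133)–(0, 2.06696, -0.0133)  len=0.0270
  (v6,v11,v9) [+-+] → (-0.0249776, 2.05662, -0.0133)–(-1.46161, 1.46161, -0.0133)  len=1.5550
  (v10,v13,v11) [++-] → (-1.07458, 0.459739, -0.0133)–(-0.8945, 0.8945, -0.0133)  len=0.4706
  (v11,v13,v14) [-+-] → (-1.07458, 0.459739, -0.0133)–(-1.265, 0, -0.0133)  len=0.4976
  (v11,v14,v9) [--+] → (-1.47196, 1.43663, -0.0133)–(-1.46161, 1.46161, -0.0133)  len=0.0270
  (v9,v14,v12) [+-+] → (-1.47196, 1.43663, -0.0133)–(-2.06696, 0, -0.0133)  len=1.5550
  (v13,v16,v14) [++-] → (-1.08492, -0.434761, -0.0133)–(-1.265, 0, -0.0133)  len=0.4706
  (v14,v16,v17) [-+-] → (-1.08492, -0.434761, -0.0133)–(-0.8945, -0.8945, -0.0133)  len=0.4976
  (v14,v17,v12) [--+] → (-2.05662, -0.0249776, -0.0133)–(-2.06696, 0, -0.0133)  len=0.0270
  (v12,v17,v15) [+-+] → (-2.05662, -0.0249776, -0.0133)–(-1.46161, -1.46161, -0.0133)  len=1.5550
  (v16,v19,v17) [++-] → (-0.459739, -1.07458, -0.0133)–(-0.8945, -0.8945, -0.0133)  len=0.4706
  (v17,v19,v20) [-+-] → (-0.459739, -1.07458, -0.0133)–(0, -1.265, -0.0133)  len=0.4976
  (v17,v20,v15) [--+] → (-1.43663, -1.47196, -0.0133)–(-1.46161, -1.46161, -0.0133)  len=0.0270
  (v15,v20,v18) [+-+] → (-1.43663, -1.47196, -0.0133)–(0, -2.06696, -0.0133)  len=1.5550
  (v19,v22,v20) [++-] → (0.434761, -1.08492, -0.0133)–(0, -1.265, -0.0133)  len=0.4706
  (v20,v22,v23) [-+-] → (0.434761, -1.08492, -0.0133)–(0.8945, -0.8945, -0.0133)  len=0.4976
  (v20,v23,v18) [--+] → (0.0249776, -2.05662, -0.0133)–(0, -2.06696, -0.0133)  len=0.0270
  (v18,v23,v21) [+-+] → (0.0249776, -2.05662, -0.0133)–(1.46161, -1.46161, -0.0133)  len=1.5550
  (v22,v1,v23) [++-] → (1.07458, -0.459739, -0.0133)–(0.8945, -0.8945, -0.0133)  len=0.4706
  (v23,v1,v2) [-+-] → (1.07458, -0.459739, -0.0133)–(1.265, 0, -0.0133)  len=0.4976
  (v23,v2,v21) [--+] → (1.47196, -1.43663, -0.0133)–(1.46161, -1.46161, -0.0133)  len=0.0270
  (v21,v2,v0) [+-+] → (1.47196, -1.43663, -0.0133)–(2.06696, 0, -0.0133)  len=1.5550

Chained into 2 loop(s):
  loop 1: 16 segments, perimeter = 7.7456
  loop 2: 16 segments, perimeter = 12.6561
Total perimeter = 20.402

loops=2 perimeter=20.402


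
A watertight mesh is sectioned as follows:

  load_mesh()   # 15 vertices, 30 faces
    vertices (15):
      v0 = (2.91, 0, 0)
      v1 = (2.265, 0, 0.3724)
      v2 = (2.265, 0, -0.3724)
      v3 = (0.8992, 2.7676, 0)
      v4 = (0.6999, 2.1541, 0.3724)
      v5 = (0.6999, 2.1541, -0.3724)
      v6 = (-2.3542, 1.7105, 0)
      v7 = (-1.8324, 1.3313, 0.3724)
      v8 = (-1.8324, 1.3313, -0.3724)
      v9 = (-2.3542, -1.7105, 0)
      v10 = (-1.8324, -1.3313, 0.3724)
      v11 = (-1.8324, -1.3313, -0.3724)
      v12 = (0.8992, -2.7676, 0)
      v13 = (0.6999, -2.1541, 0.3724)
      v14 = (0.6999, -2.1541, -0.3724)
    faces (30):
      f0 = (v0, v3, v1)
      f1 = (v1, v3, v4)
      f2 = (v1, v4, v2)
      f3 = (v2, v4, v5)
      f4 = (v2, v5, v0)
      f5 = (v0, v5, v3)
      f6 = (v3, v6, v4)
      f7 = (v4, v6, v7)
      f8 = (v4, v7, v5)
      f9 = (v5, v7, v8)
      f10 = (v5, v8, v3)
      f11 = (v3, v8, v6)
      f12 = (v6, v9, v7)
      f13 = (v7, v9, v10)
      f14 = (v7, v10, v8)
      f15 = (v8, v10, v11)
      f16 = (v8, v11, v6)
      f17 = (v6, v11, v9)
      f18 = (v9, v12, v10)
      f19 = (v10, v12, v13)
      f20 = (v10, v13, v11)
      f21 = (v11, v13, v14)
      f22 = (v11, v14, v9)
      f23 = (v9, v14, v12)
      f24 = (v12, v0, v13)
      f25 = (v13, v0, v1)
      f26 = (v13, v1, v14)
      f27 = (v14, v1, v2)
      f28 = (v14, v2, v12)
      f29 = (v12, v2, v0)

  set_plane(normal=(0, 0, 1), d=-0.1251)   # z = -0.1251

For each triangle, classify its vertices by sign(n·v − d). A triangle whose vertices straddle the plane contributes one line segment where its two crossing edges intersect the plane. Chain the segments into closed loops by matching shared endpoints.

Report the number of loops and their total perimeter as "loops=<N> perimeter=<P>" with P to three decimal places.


loops=2 perimeter=29.144

Straddling triangles (20 of 30):
  (v1,v4,v2) [++-] → (1.74533, 0.715238, -0.1251)–(2.265, 0, -0.1251)  len=0.8841
  (v2,v4,v5) [-+-] → (1.74533, 0.715238, -0.1251)–(0.6999, 2.1541, -0.1251)  len=1.7786
  (v2,v5,v0) [--+] → (2.16756, 0.723625, -0.1251)–(2.69333, 0, -0.1251)  len=0.8945
  (v0,v5,v3) [+-+] → (2.16756, 0.723625, -0.1251)–(0.832249, 2.56151, -0.1251)  len=2.2718
  (v4,v7,v5) [++-] → (-0.140913, 1.8809, -0.1251)–(0.6999, 2.1541, -0.1251)  len=0.8841
  (v5,v7,v8) [-+-] → (-0.140913, 1.8809, -0.1251)–(-1.8324, 1.3313, -0.1251)  len=1.7785
  (v5,v8,v3) [--+] → (-0.018424, 2.28511, -0.1251)–(0.832249, 2.56151, -0.1251)  len=0.8945
  (v3,v8,v6) [+-+] → (-0.018424, 2.28511, -0.1251)–(-2.17891, 1.58312, -0.1251)  len=2.2717
  (v7,v10,v8) [++-] → (-1.8324, 0.447222, -0.1251)–(-1.8324, 1.3313, -0.1251)  len=0.8841
  (v8,v10,v11) [-+-] → (-1.8324, 0.447222, -0.1251)–(-1.8324, -1.3313, -0.1251)  len=1.7785
  (v8,v11,v6) [--+] → (-2.17891, 0.688671, -0.1251)–(-2.17891, 1.58312, -0.1251)  len=0.8944
  (v6,v11,v9) [+-+] → (-2.17891, 0.688671, -0.1251)–(-2.17891, -1.58312, -0.1251)  len=2.2718
  (v10,v13,v11) [++-] → (-0.991587, -1.6045, -0.1251)–(-1.8324, -1.3313, -0.1251)  len=0.8841
  (v11,v13,v14) [-+-] → (-0.991587, -1.6045, -0.1251)–(0.6999, -2.1541, -0.1251)  len=1.7785
  (v11,v14,v9) [--+] → (-1.32824, -1.85952, -0.1251)–(-2.17891, -1.58312, -0.1251)  len=0.8945
  (v9,v14,v12) [+-+] → (-1.32824, -1.85952, -0.1251)–(0.832249, -2.56151, -0.1251)  len=2.2717
  (v13,v1,v14) [++-] → (1.21957, -1.43886, -0.1251)–(0.6999, -2.1541, -0.1251)  len=0.8841
  (v14,v1,v2) [-+-] → (1.21957, -1.43886, -0.1251)–(2.265, 0, -0.1251)  len=1.7786
  (v14,v2,v12) [--+] → (1.35801, -1.83788, -0.1251)–(0.832249, -2.56151, -0.1251)  len=0.8945
  (v12,v2,v0) [+-+] → (1.35801, -1.83788, -0.1251)–(2.69333, 0, -0.1251)  len=2.2718

Chained into 2 loop(s):
  loop 1: 10 segments, perimeter = 13.3131
  loop 2: 10 segments, perimeter = 15.8309
Total perimeter = 29.144


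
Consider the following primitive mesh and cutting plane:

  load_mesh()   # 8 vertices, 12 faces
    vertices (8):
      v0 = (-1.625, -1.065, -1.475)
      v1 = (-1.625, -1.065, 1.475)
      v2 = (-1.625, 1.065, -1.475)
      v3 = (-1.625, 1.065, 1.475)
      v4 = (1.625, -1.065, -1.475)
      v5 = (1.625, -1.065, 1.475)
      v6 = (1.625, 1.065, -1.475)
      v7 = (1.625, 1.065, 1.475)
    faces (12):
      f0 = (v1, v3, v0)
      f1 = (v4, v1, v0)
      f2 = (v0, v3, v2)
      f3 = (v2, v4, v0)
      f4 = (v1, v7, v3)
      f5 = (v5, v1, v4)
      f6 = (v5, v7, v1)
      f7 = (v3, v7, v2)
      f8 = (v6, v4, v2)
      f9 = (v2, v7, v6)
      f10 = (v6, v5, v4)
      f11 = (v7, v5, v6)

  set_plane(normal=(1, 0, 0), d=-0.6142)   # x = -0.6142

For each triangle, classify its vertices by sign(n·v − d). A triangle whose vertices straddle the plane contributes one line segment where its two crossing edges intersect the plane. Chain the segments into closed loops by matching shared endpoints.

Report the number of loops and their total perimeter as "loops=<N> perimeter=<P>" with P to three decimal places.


loops=1 perimeter=10.160

Straddling triangles (8 of 12):
  (v4,v1,v0) [+--] → (-0.6142, -1.065, 0.557505)–(-0.6142, -1.065, -1.475)  len=2.0325
  (v2,v4,v0) [-+-] → (-0.6142, 0.402537, -1.475)–(-0.6142, -1.065, -1.475)  len=1.4675
  (v1,v7,v3) [-+-] → (-0.6142, -0.402537, 1.475)–(-0.6142, 1.065, 1.475)  len=1.4675
  (v5,v1,v4) [+-+] → (-0.6142, -1.065, 1.475)–(-0.6142, -1.065, 0.557505)  len=0.9175
  (v5,v7,v1) [++-] → (-0.6142, -0.402537, 1.475)–(-0.6142, -1.065, 1.475)  len=0.6625
  (v3,v7,v2) [-+-] → (-0.6142, 1.065, 1.475)–(-0.6142, 1.065, -0.557505)  len=2.0325
  (v6,v4,v2) [++-] → (-0.6142, 0.402537, -1.475)–(-0.6142, 1.065, -1.475)  len=0.6625
  (v2,v7,v6) [-++] → (-0.6142, 1.065, -0.557505)–(-0.6142, 1.065, -1.475)  len=0.9175

Chained into 1 loop(s):
  loop 1: 8 segments, perimeter = 10.1600
Total perimeter = 10.160
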